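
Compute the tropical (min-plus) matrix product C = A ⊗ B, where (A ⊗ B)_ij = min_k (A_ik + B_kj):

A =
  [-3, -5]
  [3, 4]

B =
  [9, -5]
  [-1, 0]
A ⊗ B =
  [-6, -8]
  [3, -2]

Apply the min-plus product entry-by-entry:
  C[0][0] = min over k of (A[0][0] + B[0][0] = -3 + 9 = 6, A[0][1] + B[1][0] = -5 + -1 = -6) = -6 (attained at k = 1)
  C[0][1] = min over k of (A[0][0] + B[0][1] = -3 + -5 = -8, A[0][1] + B[1][1] = -5 + 0 = -5) = -8 (attained at k = 0)
  C[1][0] = min over k of (A[1][0] + B[0][0] = 3 + 9 = 12, A[1][1] + B[1][0] = 4 + -1 = 3) = 3 (attained at k = 1)
  C[1][1] = min over k of (A[1][0] + B[0][1] = 3 + -5 = -2, A[1][1] + B[1][1] = 4 + 0 = 4) = -2 (attained at k = 0)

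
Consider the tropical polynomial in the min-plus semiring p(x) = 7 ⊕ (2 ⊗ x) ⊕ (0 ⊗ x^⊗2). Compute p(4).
p(4) = 6

A tropical monomial a ⊗ x^⊗i evaluates to a + i · x. Evaluating each term at x = 4:
  Term 0 contributes 7 + 0 · 4 = 7
  Term 1 contributes 2 + 1 · 4 = 6
  Term 2 contributes 0 + 2 · 4 = 8
p(4) = ⊕ of these = min[7, 6, 8] = 6.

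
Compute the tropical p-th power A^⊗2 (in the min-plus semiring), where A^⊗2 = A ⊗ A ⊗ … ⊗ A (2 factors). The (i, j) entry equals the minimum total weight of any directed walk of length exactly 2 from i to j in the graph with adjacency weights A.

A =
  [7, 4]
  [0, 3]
A^⊗2 =
  [4, 7]
  [3, 4]

Each entry (A^⊗2)_ij equals the minimum over all length-2 walks i = v_0 → v_1 → … → v_2 = j of Σ_t A[v_t][v_{t+1}]. For example, for (i, j) = (0, 1) we minimise over 2 possible intermediate vertex sequences; the minimum is 7, attained along the walk 0 → 1 → 1.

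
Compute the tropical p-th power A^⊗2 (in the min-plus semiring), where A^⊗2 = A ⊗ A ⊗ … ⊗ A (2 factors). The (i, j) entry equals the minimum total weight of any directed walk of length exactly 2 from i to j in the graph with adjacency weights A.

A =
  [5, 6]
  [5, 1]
A^⊗2 =
  [10, 7]
  [6, 2]

Each entry (A^⊗2)_ij equals the minimum over all length-2 walks i = v_0 → v_1 → … → v_2 = j of Σ_t A[v_t][v_{t+1}]. For example, for (i, j) = (0, 1) we minimise over 2 possible intermediate vertex sequences; the minimum is 7, attained along the walk 0 → 1 → 1.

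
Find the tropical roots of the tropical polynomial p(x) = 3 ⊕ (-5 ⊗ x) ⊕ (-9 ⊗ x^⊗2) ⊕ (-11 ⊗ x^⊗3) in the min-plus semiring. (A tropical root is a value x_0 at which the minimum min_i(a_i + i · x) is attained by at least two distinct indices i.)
Roots: {2, 4, 8}

Each tropical root is a break point of the lower envelope of the lines y = a_i + i · x (there are 4 lines, with slopes 0, 1, ..., 3). Only the lines that attain the minimum somewhere contribute to roots; other lines are dominated. Here the surviving (envelope) indices are i = 3, i = 2, i = 1, i = 0.
Intersections between consecutive envelope lines give the roots: for adjacent envelope indices i < j the intersection is x = (a_i − a_j) / (j − i). Reading off the sorted break points: {2, 4, 8}.
Verification: at each break x_0, at least two indices attain the minimum of min_i(a_i + i · x_0).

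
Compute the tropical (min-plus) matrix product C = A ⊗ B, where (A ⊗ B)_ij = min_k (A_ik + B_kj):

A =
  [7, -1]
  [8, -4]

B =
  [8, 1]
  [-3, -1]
A ⊗ B =
  [-4, -2]
  [-7, -5]

Apply the min-plus product entry-by-entry:
  C[0][0] = min over k of (A[0][0] + B[0][0] = 7 + 8 = 15, A[0][1] + B[1][0] = -1 + -3 = -4) = -4 (attained at k = 1)
  C[0][1] = min over k of (A[0][0] + B[0][1] = 7 + 1 = 8, A[0][1] + B[1][1] = -1 + -1 = -2) = -2 (attained at k = 1)
  C[1][0] = min over k of (A[1][0] + B[0][0] = 8 + 8 = 16, A[1][1] + B[1][0] = -4 + -3 = -7) = -7 (attained at k = 1)
  C[1][1] = min over k of (A[1][0] + B[0][1] = 8 + 1 = 9, A[1][1] + B[1][1] = -4 + -1 = -5) = -5 (attained at k = 1)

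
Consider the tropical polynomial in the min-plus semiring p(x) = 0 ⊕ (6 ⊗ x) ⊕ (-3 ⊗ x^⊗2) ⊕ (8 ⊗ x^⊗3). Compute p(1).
p(1) = -1

A tropical monomial a ⊗ x^⊗i evaluates to a + i · x. Evaluating each term at x = 1:
  Term 0 contributes 0 + 0 · 1 = 0
  Term 1 contributes 6 + 1 · 1 = 7
  Term 2 contributes -3 + 2 · 1 = -1
  Term 3 contributes 8 + 3 · 1 = 11
p(1) = ⊕ of these = min[0, 7, -1, 11] = -1.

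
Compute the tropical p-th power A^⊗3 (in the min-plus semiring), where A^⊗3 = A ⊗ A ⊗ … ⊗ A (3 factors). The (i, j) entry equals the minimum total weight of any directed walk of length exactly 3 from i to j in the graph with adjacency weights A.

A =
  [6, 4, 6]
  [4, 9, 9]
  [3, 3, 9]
A^⊗3 =
  [13, 12, 14]
  [12, 13, 16]
  [11, 11, 13]

Each entry (A^⊗3)_ij equals the minimum over all length-3 walks i = v_0 → v_1 → … → v_3 = j of Σ_t A[v_t][v_{t+1}]. For example, for (i, j) = (0, 2) we minimise over 9 possible intermediate vertex sequences; the minimum is 14, attained along the walk 0 → 1 → 0 → 2.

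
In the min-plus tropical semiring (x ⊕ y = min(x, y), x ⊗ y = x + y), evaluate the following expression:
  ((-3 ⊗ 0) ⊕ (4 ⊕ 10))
((-3 ⊗ 0) ⊕ (4 ⊕ 10)) = -3

Expand innermost to outermost. Recall ⊕ takes the minimum of its arguments and ⊗ takes their sum. Working out the expression ((-3 ⊗ 0) ⊕ (4 ⊕ 10)) gives -3.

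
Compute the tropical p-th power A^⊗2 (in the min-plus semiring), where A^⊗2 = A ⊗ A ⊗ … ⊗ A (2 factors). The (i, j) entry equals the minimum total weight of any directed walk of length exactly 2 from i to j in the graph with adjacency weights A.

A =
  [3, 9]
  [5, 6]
A^⊗2 =
  [6, 12]
  [8, 12]

Each entry (A^⊗2)_ij equals the minimum over all length-2 walks i = v_0 → v_1 → … → v_2 = j of Σ_t A[v_t][v_{t+1}]. For example, for (i, j) = (0, 1) we minimise over 2 possible intermediate vertex sequences; the minimum is 12, attained along the walk 0 → 0 → 1.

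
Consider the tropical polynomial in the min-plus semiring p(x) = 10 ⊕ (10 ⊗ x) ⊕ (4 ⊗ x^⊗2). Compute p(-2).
p(-2) = 0

A tropical monomial a ⊗ x^⊗i evaluates to a + i · x. Evaluating each term at x = -2:
  Term 0 contributes 10 + 0 · -2 = 10
  Term 1 contributes 10 + 1 · -2 = 8
  Term 2 contributes 4 + 2 · -2 = 0
p(-2) = ⊕ of these = min[10, 8, 0] = 0.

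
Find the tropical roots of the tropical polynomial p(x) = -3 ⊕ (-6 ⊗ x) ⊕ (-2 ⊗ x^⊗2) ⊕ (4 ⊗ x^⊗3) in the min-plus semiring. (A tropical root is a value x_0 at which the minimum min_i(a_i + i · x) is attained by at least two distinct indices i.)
Roots: {-6, -4, 3}

Each tropical root is a break point of the lower envelope of the lines y = a_i + i · x (there are 4 lines, with slopes 0, 1, ..., 3). Only the lines that attain the minimum somewhere contribute to roots; other lines are dominated. Here the surviving (envelope) indices are i = 3, i = 2, i = 1, i = 0.
Intersections between consecutive envelope lines give the roots: for adjacent envelope indices i < j the intersection is x = (a_i − a_j) / (j − i). Reading off the sorted break points: {-6, -4, 3}.
Verification: at each break x_0, at least two indices attain the minimum of min_i(a_i + i · x_0).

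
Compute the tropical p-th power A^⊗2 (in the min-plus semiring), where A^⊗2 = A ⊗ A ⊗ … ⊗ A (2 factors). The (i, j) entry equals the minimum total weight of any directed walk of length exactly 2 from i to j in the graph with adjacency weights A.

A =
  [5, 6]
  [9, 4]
A^⊗2 =
  [10, 10]
  [13, 8]

Each entry (A^⊗2)_ij equals the minimum over all length-2 walks i = v_0 → v_1 → … → v_2 = j of Σ_t A[v_t][v_{t+1}]. For example, for (i, j) = (0, 1) we minimise over 2 possible intermediate vertex sequences; the minimum is 10, attained along the walk 0 → 1 → 1.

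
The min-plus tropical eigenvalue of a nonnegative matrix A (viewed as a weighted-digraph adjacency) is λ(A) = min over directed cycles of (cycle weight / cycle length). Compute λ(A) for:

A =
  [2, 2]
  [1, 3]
λ(A) = 3/2

Enumerate directed cycles and compute their means (weight / length). Sample:
  cycle 0 → 0: weight = 2, length = 1, mean = 2/1 ≈ 2.000
  cycle 1 → 1: weight = 3, length = 1, mean = 3/1 ≈ 3.000
  cycle 0 → 1 → 0: weight = 3, length = 2, mean = 3/2 ≈ 1.500
  cycle 1 → 0 → 1: weight = 3, length = 2, mean = 3/2 ≈ 1.500
Minimum mean = 1.500, attained e.g. along the cycle 0 → 1 → 0 with weight 3 and length 2. So λ(A) = 3/2 = 3/2.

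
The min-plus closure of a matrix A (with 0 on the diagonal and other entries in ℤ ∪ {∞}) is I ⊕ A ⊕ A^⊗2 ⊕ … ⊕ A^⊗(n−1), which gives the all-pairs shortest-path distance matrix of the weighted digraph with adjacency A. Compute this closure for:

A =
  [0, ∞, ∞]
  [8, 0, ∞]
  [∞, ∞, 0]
Closure =
  [0, ∞, ∞]
  [8, 0, ∞]
  [∞, ∞, 0]

This is the Floyd-Warshall all-pairs shortest-path computation. For each intermediate vertex k = 0, 1, …, 2, update dist[i][j] ← min(dist[i][j], dist[i][k] + dist[k][j]). The final matrix gives, for each (i, j), the minimum total weight of any directed path from i to j (possibly empty when i = j).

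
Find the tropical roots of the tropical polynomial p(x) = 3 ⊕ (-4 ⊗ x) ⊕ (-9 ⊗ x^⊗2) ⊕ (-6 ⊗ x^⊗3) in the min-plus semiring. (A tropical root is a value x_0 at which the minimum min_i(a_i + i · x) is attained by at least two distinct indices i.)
Roots: {-3, 5, 7}

Each tropical root is a break point of the lower envelope of the lines y = a_i + i · x (there are 4 lines, with slopes 0, 1, ..., 3). Only the lines that attain the minimum somewhere contribute to roots; other lines are dominated. Here the surviving (envelope) indices are i = 3, i = 2, i = 1, i = 0.
Intersections between consecutive envelope lines give the roots: for adjacent envelope indices i < j the intersection is x = (a_i − a_j) / (j − i). Reading off the sorted break points: {-3, 5, 7}.
Verification: at each break x_0, at least two indices attain the minimum of min_i(a_i + i · x_0).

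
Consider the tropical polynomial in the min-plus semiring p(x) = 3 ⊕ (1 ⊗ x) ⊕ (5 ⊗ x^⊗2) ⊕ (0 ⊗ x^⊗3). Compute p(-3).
p(-3) = -9

A tropical monomial a ⊗ x^⊗i evaluates to a + i · x. Evaluating each term at x = -3:
  Term 0 contributes 3 + 0 · -3 = 3
  Term 1 contributes 1 + 1 · -3 = -2
  Term 2 contributes 5 + 2 · -3 = -1
  Term 3 contributes 0 + 3 · -3 = -9
p(-3) = ⊕ of these = min[3, -2, -1, -9] = -9.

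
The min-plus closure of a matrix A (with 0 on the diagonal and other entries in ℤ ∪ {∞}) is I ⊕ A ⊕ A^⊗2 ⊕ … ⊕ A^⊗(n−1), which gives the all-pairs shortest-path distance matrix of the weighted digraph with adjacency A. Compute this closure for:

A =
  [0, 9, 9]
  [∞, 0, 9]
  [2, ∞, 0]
Closure =
  [0, 9, 9]
  [11, 0, 9]
  [2, 11, 0]

This is the Floyd-Warshall all-pairs shortest-path computation. For each intermediate vertex k = 0, 1, …, 2, update dist[i][j] ← min(dist[i][j], dist[i][k] + dist[k][j]). The final matrix gives, for each (i, j), the minimum total weight of any directed path from i to j (possibly empty when i = j).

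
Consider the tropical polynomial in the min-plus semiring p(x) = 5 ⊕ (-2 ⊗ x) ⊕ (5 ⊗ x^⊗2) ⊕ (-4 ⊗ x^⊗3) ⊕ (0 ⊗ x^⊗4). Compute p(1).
p(1) = -1

A tropical monomial a ⊗ x^⊗i evaluates to a + i · x. Evaluating each term at x = 1:
  Term 0 contributes 5 + 0 · 1 = 5
  Term 1 contributes -2 + 1 · 1 = -1
  Term 2 contributes 5 + 2 · 1 = 7
  Term 3 contributes -4 + 3 · 1 = -1
  Term 4 contributes 0 + 4 · 1 = 4
p(1) = ⊕ of these = min[5, -1, 7, -1, 4] = -1.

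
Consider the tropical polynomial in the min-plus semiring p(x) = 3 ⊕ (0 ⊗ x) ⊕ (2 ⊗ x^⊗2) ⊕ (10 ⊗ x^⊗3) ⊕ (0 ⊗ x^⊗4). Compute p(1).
p(1) = 1

A tropical monomial a ⊗ x^⊗i evaluates to a + i · x. Evaluating each term at x = 1:
  Term 0 contributes 3 + 0 · 1 = 3
  Term 1 contributes 0 + 1 · 1 = 1
  Term 2 contributes 2 + 2 · 1 = 4
  Term 3 contributes 10 + 3 · 1 = 13
  Term 4 contributes 0 + 4 · 1 = 4
p(1) = ⊕ of these = min[3, 1, 4, 13, 4] = 1.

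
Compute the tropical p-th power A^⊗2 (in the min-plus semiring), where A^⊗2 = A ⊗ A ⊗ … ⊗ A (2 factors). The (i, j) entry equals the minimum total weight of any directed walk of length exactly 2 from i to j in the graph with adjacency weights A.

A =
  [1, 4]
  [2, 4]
A^⊗2 =
  [2, 5]
  [3, 6]

Each entry (A^⊗2)_ij equals the minimum over all length-2 walks i = v_0 → v_1 → … → v_2 = j of Σ_t A[v_t][v_{t+1}]. For example, for (i, j) = (0, 1) we minimise over 2 possible intermediate vertex sequences; the minimum is 5, attained along the walk 0 → 0 → 1.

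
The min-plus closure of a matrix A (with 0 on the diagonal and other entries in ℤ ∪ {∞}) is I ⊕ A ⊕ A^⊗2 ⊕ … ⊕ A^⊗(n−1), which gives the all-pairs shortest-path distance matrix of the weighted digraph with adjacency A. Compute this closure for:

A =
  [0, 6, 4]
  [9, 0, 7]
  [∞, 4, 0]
Closure =
  [0, 6, 4]
  [9, 0, 7]
  [13, 4, 0]

This is the Floyd-Warshall all-pairs shortest-path computation. For each intermediate vertex k = 0, 1, …, 2, update dist[i][j] ← min(dist[i][j], dist[i][k] + dist[k][j]). The final matrix gives, for each (i, j), the minimum total weight of any directed path from i to j (possibly empty when i = j).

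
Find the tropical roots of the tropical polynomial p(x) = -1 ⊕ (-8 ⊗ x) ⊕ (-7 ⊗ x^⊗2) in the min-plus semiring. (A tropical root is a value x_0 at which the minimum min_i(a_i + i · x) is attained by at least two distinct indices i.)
Roots: {-1, 7}

Each tropical root is a break point of the lower envelope of the lines y = a_i + i · x (there are 3 lines, with slopes 0, 1, ..., 2). Only the lines that attain the minimum somewhere contribute to roots; other lines are dominated. Here the surviving (envelope) indices are i = 2, i = 1, i = 0.
Intersections between consecutive envelope lines give the roots: for adjacent envelope indices i < j the intersection is x = (a_i − a_j) / (j − i). Reading off the sorted break points: {-1, 7}.
Verification: at each break x_0, at least two indices attain the minimum of min_i(a_i + i · x_0).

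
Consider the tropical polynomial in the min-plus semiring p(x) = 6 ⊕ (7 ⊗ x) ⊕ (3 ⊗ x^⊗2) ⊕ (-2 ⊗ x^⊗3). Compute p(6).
p(6) = 6

A tropical monomial a ⊗ x^⊗i evaluates to a + i · x. Evaluating each term at x = 6:
  Term 0 contributes 6 + 0 · 6 = 6
  Term 1 contributes 7 + 1 · 6 = 13
  Term 2 contributes 3 + 2 · 6 = 15
  Term 3 contributes -2 + 3 · 6 = 16
p(6) = ⊕ of these = min[6, 13, 15, 16] = 6.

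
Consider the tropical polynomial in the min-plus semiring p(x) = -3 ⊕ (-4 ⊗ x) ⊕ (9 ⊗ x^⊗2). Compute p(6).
p(6) = -3

A tropical monomial a ⊗ x^⊗i evaluates to a + i · x. Evaluating each term at x = 6:
  Term 0 contributes -3 + 0 · 6 = -3
  Term 1 contributes -4 + 1 · 6 = 2
  Term 2 contributes 9 + 2 · 6 = 21
p(6) = ⊕ of these = min[-3, 2, 21] = -3.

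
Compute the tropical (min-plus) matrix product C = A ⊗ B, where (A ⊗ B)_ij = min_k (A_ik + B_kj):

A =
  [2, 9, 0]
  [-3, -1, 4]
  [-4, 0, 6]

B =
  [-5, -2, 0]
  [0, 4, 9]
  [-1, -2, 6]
A ⊗ B =
  [-3, -2, 2]
  [-8, -5, -3]
  [-9, -6, -4]

Apply the min-plus product entry-by-entry:
  C[0][0] = min over k of (A[0][0] + B[0][0] = 2 + -5 = -3, A[0][1] + B[1][0] = 9 + 0 = 9, A[0][2] + B[2][0] = 0 + -1 = -1) = -3 (attained at k = 0)
  C[0][1] = min over k of (A[0][0] + B[0][1] = 2 + -2 = 0, A[0][1] + B[1][1] = 9 + 4 = 13, A[0][2] + B[2][1] = 0 + -2 = -2) = -2 (attained at k = 2)
  C[0][2] = min over k of (A[0][0] + B[0][2] = 2 + 0 = 2, A[0][1] + B[1][2] = 9 + 9 = 18, A[0][2] + B[2][2] = 0 + 6 = 6) = 2 (attained at k = 0)
  C[1][0] = min over k of (A[1][0] + B[0][0] = -3 + -5 = -8, A[1][1] + B[1][0] = -1 + 0 = -1, A[1][2] + B[2][0] = 4 + -1 = 3) = -8 (attained at k = 0)
  C[1][1] = min over k of (A[1][0] + B[0][1] = -3 + -2 = -5, A[1][1] + B[1][1] = -1 + 4 = 3, A[1][2] + B[2][1] = 4 + -2 = 2) = -5 (attained at k = 0)
  C[1][2] = min over k of (A[1][0] + B[0][2] = -3 + 0 = -3, A[1][1] + B[1][2] = -1 + 9 = 8, A[1][2] + B[2][2] = 4 + 6 = 10) = -3 (attained at k = 0)
  C[2][0] = min over k of (A[2][0] + B[0][0] = -4 + -5 = -9, A[2][1] + B[1][0] = 0 + 0 = 0, A[2][2] + B[2][0] = 6 + -1 = 5) = -9 (attained at k = 0)
  C[2][1] = min over k of (A[2][0] + B[0][1] = -4 + -2 = -6, A[2][1] + B[1][1] = 0 + 4 = 4, A[2][2] + B[2][1] = 6 + -2 = 4) = -6 (attained at k = 0)
  C[2][2] = min over k of (A[2][0] + B[0][2] = -4 + 0 = -4, A[2][1] + B[1][2] = 0 + 9 = 9, A[2][2] + B[2][2] = 6 + 6 = 12) = -4 (attained at k = 0)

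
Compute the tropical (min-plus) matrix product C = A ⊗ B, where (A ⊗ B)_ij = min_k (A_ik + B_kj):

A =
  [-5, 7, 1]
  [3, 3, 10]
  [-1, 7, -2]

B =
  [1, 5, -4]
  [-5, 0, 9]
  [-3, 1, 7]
A ⊗ B =
  [-4, 0, -9]
  [-2, 3, -1]
  [-5, -1, -5]

Apply the min-plus product entry-by-entry:
  C[0][0] = min over k of (A[0][0] + B[0][0] = -5 + 1 = -4, A[0][1] + B[1][0] = 7 + -5 = 2, A[0][2] + B[2][0] = 1 + -3 = -2) = -4 (attained at k = 0)
  C[0][1] = min over k of (A[0][0] + B[0][1] = -5 + 5 = 0, A[0][1] + B[1][1] = 7 + 0 = 7, A[0][2] + B[2][1] = 1 + 1 = 2) = 0 (attained at k = 0)
  C[0][2] = min over k of (A[0][0] + B[0][2] = -5 + -4 = -9, A[0][1] + B[1][2] = 7 + 9 = 16, A[0][2] + B[2][2] = 1 + 7 = 8) = -9 (attained at k = 0)
  C[1][0] = min over k of (A[1][0] + B[0][0] = 3 + 1 = 4, A[1][1] + B[1][0] = 3 + -5 = -2, A[1][2] + B[2][0] = 10 + -3 = 7) = -2 (attained at k = 1)
  C[1][1] = min over k of (A[1][0] + B[0][1] = 3 + 5 = 8, A[1][1] + B[1][1] = 3 + 0 = 3, A[1][2] + B[2][1] = 10 + 1 = 11) = 3 (attained at k = 1)
  C[1][2] = min over k of (A[1][0] + B[0][2] = 3 + -4 = -1, A[1][1] + B[1][2] = 3 + 9 = 12, A[1][2] + B[2][2] = 10 + 7 = 17) = -1 (attained at k = 0)
  C[2][0] = min over k of (A[2][0] + B[0][0] = -1 + 1 = 0, A[2][1] + B[1][0] = 7 + -5 = 2, A[2][2] + B[2][0] = -2 + -3 = -5) = -5 (attained at k = 2)
  C[2][1] = min over k of (A[2][0] + B[0][1] = -1 + 5 = 4, A[2][1] + B[1][1] = 7 + 0 = 7, A[2][2] + B[2][1] = -2 + 1 = -1) = -1 (attained at k = 2)
  C[2][2] = min over k of (A[2][0] + B[0][2] = -1 + -4 = -5, A[2][1] + B[1][2] = 7 + 9 = 16, A[2][2] + B[2][2] = -2 + 7 = 5) = -5 (attained at k = 0)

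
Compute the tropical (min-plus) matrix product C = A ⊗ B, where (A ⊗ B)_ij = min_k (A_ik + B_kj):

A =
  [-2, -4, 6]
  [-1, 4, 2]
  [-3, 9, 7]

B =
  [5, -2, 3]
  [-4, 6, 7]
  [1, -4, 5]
A ⊗ B =
  [-8, -4, 1]
  [0, -3, 2]
  [2, -5, 0]

Apply the min-plus product entry-by-entry:
  C[0][0] = min over k of (A[0][0] + B[0][0] = -2 + 5 = 3, A[0][1] + B[1][0] = -4 + -4 = -8, A[0][2] + B[2][0] = 6 + 1 = 7) = -8 (attained at k = 1)
  C[0][1] = min over k of (A[0][0] + B[0][1] = -2 + -2 = -4, A[0][1] + B[1][1] = -4 + 6 = 2, A[0][2] + B[2][1] = 6 + -4 = 2) = -4 (attained at k = 0)
  C[0][2] = min over k of (A[0][0] + B[0][2] = -2 + 3 = 1, A[0][1] + B[1][2] = -4 + 7 = 3, A[0][2] + B[2][2] = 6 + 5 = 11) = 1 (attained at k = 0)
  C[1][0] = min over k of (A[1][0] + B[0][0] = -1 + 5 = 4, A[1][1] + B[1][0] = 4 + -4 = 0, A[1][2] + B[2][0] = 2 + 1 = 3) = 0 (attained at k = 1)
  C[1][1] = min over k of (A[1][0] + B[0][1] = -1 + -2 = -3, A[1][1] + B[1][1] = 4 + 6 = 10, A[1][2] + B[2][1] = 2 + -4 = -2) = -3 (attained at k = 0)
  C[1][2] = min over k of (A[1][0] + B[0][2] = -1 + 3 = 2, A[1][1] + B[1][2] = 4 + 7 = 11, A[1][2] + B[2][2] = 2 + 5 = 7) = 2 (attained at k = 0)
  C[2][0] = min over k of (A[2][0] + B[0][0] = -3 + 5 = 2, A[2][1] + B[1][0] = 9 + -4 = 5, A[2][2] + B[2][0] = 7 + 1 = 8) = 2 (attained at k = 0)
  C[2][1] = min over k of (A[2][0] + B[0][1] = -3 + -2 = -5, A[2][1] + B[1][1] = 9 + 6 = 15, A[2][2] + B[2][1] = 7 + -4 = 3) = -5 (attained at k = 0)
  C[2][2] = min over k of (A[2][0] + B[0][2] = -3 + 3 = 0, A[2][1] + B[1][2] = 9 + 7 = 16, A[2][2] + B[2][2] = 7 + 5 = 12) = 0 (attained at k = 0)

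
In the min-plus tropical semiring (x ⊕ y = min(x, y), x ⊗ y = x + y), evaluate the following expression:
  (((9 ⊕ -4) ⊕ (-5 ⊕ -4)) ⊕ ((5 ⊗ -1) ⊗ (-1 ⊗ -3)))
(((9 ⊕ -4) ⊕ (-5 ⊕ -4)) ⊕ ((5 ⊗ -1) ⊗ (-1 ⊗ -3))) = -5

Expand innermost to outermost. Recall ⊕ takes the minimum of its arguments and ⊗ takes their sum. Working out the expression (((9 ⊕ -4) ⊕ (-5 ⊕ -4)) ⊕ ((5 ⊗ -1) ⊗ (-1 ⊗ -3))) gives -5.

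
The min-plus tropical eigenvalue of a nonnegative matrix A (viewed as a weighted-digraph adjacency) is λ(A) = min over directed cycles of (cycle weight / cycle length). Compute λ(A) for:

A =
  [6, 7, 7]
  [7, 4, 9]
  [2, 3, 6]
λ(A) = 4

Enumerate directed cycles and compute their means (weight / length). Sample:
  cycle 0 → 0: weight = 6, length = 1, mean = 6/1 ≈ 6.000
  cycle 1 → 1: weight = 4, length = 1, mean = 4/1 ≈ 4.000
  cycle 2 → 2: weight = 6, length = 1, mean = 6/1 ≈ 6.000
  cycle 0 → 1 → 0: weight = 14, length = 2, mean = 14/2 ≈ 7.000
  cycle 0 → 2 → 0: weight = 9, length = 2, mean = 9/2 ≈ 4.500
  cycle 1 → 0 → 1: weight = 14, length = 2, mean = 14/2 ≈ 7.000
Minimum mean = 4.000, attained e.g. along the cycle 1 → 1 with weight 4 and length 1. So λ(A) = 4/1 = 4.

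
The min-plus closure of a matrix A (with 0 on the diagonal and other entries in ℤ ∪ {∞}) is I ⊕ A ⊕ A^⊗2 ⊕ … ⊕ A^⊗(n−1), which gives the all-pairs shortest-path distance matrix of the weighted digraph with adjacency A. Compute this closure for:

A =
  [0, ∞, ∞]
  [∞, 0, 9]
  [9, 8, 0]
Closure =
  [0, ∞, ∞]
  [18, 0, 9]
  [9, 8, 0]

This is the Floyd-Warshall all-pairs shortest-path computation. For each intermediate vertex k = 0, 1, …, 2, update dist[i][j] ← min(dist[i][j], dist[i][k] + dist[k][j]). The final matrix gives, for each (i, j), the minimum total weight of any directed path from i to j (possibly empty when i = j).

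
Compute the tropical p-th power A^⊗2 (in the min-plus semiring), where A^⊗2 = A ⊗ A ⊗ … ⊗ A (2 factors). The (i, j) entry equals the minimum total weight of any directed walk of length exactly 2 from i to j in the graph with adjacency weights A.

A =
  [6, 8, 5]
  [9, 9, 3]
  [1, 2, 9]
A^⊗2 =
  [6, 7, 11]
  [4, 5, 12]
  [7, 9, 5]

Each entry (A^⊗2)_ij equals the minimum over all length-2 walks i = v_0 → v_1 → … → v_2 = j of Σ_t A[v_t][v_{t+1}]. For example, for (i, j) = (0, 2) we minimise over 3 possible intermediate vertex sequences; the minimum is 11, attained along the walk 0 → 0 → 2.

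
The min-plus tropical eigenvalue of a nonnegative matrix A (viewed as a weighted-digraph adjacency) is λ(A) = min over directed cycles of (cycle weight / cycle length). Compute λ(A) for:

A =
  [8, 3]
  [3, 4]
λ(A) = 3

Enumerate directed cycles and compute their means (weight / length). Sample:
  cycle 0 → 0: weight = 8, length = 1, mean = 8/1 ≈ 8.000
  cycle 1 → 1: weight = 4, length = 1, mean = 4/1 ≈ 4.000
  cycle 0 → 1 → 0: weight = 6, length = 2, mean = 6/2 ≈ 3.000
  cycle 1 → 0 → 1: weight = 6, length = 2, mean = 6/2 ≈ 3.000
Minimum mean = 3.000, attained e.g. along the cycle 0 → 1 → 0 with weight 6 and length 2. So λ(A) = 6/2 = 3.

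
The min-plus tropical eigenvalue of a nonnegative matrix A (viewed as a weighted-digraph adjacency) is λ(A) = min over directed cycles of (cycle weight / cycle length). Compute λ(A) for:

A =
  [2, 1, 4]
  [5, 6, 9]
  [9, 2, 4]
λ(A) = 2

Enumerate directed cycles and compute their means (weight / length). Sample:
  cycle 0 → 0: weight = 2, length = 1, mean = 2/1 ≈ 2.000
  cycle 1 → 1: weight = 6, length = 1, mean = 6/1 ≈ 6.000
  cycle 2 → 2: weight = 4, length = 1, mean = 4/1 ≈ 4.000
  cycle 0 → 1 → 0: weight = 6, length = 2, mean = 6/2 ≈ 3.000
  cycle 0 → 2 → 0: weight = 13, length = 2, mean = 13/2 ≈ 6.500
  cycle 1 → 0 → 1: weight = 6, length = 2, mean = 6/2 ≈ 3.000
Minimum mean = 2.000, attained e.g. along the cycle 0 → 0 with weight 2 and length 1. So λ(A) = 2/1 = 2.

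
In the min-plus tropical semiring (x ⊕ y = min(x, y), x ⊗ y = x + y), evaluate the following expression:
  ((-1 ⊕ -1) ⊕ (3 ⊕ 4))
((-1 ⊕ -1) ⊕ (3 ⊕ 4)) = -1

Expand innermost to outermost. Recall ⊕ takes the minimum of its arguments and ⊗ takes their sum. Working out the expression ((-1 ⊕ -1) ⊕ (3 ⊕ 4)) gives -1.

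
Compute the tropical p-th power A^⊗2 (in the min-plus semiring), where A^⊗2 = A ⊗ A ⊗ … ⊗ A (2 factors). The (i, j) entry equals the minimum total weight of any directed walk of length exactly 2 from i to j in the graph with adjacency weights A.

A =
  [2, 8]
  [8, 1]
A^⊗2 =
  [4, 9]
  [9, 2]

Each entry (A^⊗2)_ij equals the minimum over all length-2 walks i = v_0 → v_1 → … → v_2 = j of Σ_t A[v_t][v_{t+1}]. For example, for (i, j) = (0, 1) we minimise over 2 possible intermediate vertex sequences; the minimum is 9, attained along the walk 0 → 1 → 1.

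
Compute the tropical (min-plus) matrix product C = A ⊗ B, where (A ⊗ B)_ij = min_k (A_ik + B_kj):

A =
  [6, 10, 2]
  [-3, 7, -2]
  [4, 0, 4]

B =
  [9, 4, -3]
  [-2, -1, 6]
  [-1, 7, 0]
A ⊗ B =
  [1, 9, 2]
  [-3, 1, -6]
  [-2, -1, 1]

Apply the min-plus product entry-by-entry:
  C[0][0] = min over k of (A[0][0] + B[0][0] = 6 + 9 = 15, A[0][1] + B[1][0] = 10 + -2 = 8, A[0][2] + B[2][0] = 2 + -1 = 1) = 1 (attained at k = 2)
  C[0][1] = min over k of (A[0][0] + B[0][1] = 6 + 4 = 10, A[0][1] + B[1][1] = 10 + -1 = 9, A[0][2] + B[2][1] = 2 + 7 = 9) = 9 (attained at k = 1)
  C[0][2] = min over k of (A[0][0] + B[0][2] = 6 + -3 = 3, A[0][1] + B[1][2] = 10 + 6 = 16, A[0][2] + B[2][2] = 2 + 0 = 2) = 2 (attained at k = 2)
  C[1][0] = min over k of (A[1][0] + B[0][0] = -3 + 9 = 6, A[1][1] + B[1][0] = 7 + -2 = 5, A[1][2] + B[2][0] = -2 + -1 = -3) = -3 (attained at k = 2)
  C[1][1] = min over k of (A[1][0] + B[0][1] = -3 + 4 = 1, A[1][1] + B[1][1] = 7 + -1 = 6, A[1][2] + B[2][1] = -2 + 7 = 5) = 1 (attained at k = 0)
  C[1][2] = min over k of (A[1][0] + B[0][2] = -3 + -3 = -6, A[1][1] + B[1][2] = 7 + 6 = 13, A[1][2] + B[2][2] = -2 + 0 = -2) = -6 (attained at k = 0)
  C[2][0] = min over k of (A[2][0] + B[0][0] = 4 + 9 = 13, A[2][1] + B[1][0] = 0 + -2 = -2, A[2][2] + B[2][0] = 4 + -1 = 3) = -2 (attained at k = 1)
  C[2][1] = min over k of (A[2][0] + B[0][1] = 4 + 4 = 8, A[2][1] + B[1][1] = 0 + -1 = -1, A[2][2] + B[2][1] = 4 + 7 = 11) = -1 (attained at k = 1)
  C[2][2] = min over k of (A[2][0] + B[0][2] = 4 + -3 = 1, A[2][1] + B[1][2] = 0 + 6 = 6, A[2][2] + B[2][2] = 4 + 0 = 4) = 1 (attained at k = 0)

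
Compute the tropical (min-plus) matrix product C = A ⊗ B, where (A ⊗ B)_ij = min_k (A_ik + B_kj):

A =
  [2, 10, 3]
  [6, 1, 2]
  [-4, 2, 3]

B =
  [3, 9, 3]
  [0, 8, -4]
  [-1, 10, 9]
A ⊗ B =
  [2, 11, 5]
  [1, 9, -3]
  [-1, 5, -2]

Apply the min-plus product entry-by-entry:
  C[0][0] = min over k of (A[0][0] + B[0][0] = 2 + 3 = 5, A[0][1] + B[1][0] = 10 + 0 = 10, A[0][2] + B[2][0] = 3 + -1 = 2) = 2 (attained at k = 2)
  C[0][1] = min over k of (A[0][0] + B[0][1] = 2 + 9 = 11, A[0][1] + B[1][1] = 10 + 8 = 18, A[0][2] + B[2][1] = 3 + 10 = 13) = 11 (attained at k = 0)
  C[0][2] = min over k of (A[0][0] + B[0][2] = 2 + 3 = 5, A[0][1] + B[1][2] = 10 + -4 = 6, A[0][2] + B[2][2] = 3 + 9 = 12) = 5 (attained at k = 0)
  C[1][0] = min over k of (A[1][0] + B[0][0] = 6 + 3 = 9, A[1][1] + B[1][0] = 1 + 0 = 1, A[1][2] + B[2][0] = 2 + -1 = 1) = 1 (attained at k = 1)
  C[1][1] = min over k of (A[1][0] + B[0][1] = 6 + 9 = 15, A[1][1] + B[1][1] = 1 + 8 = 9, A[1][2] + B[2][1] = 2 + 10 = 12) = 9 (attained at k = 1)
  C[1][2] = min over k of (A[1][0] + B[0][2] = 6 + 3 = 9, A[1][1] + B[1][2] = 1 + -4 = -3, A[1][2] + B[2][2] = 2 + 9 = 11) = -3 (attained at k = 1)
  C[2][0] = min over k of (A[2][0] + B[0][0] = -4 + 3 = -1, A[2][1] + B[1][0] = 2 + 0 = 2, A[2][2] + B[2][0] = 3 + -1 = 2) = -1 (attained at k = 0)
  C[2][1] = min over k of (A[2][0] + B[0][1] = -4 + 9 = 5, A[2][1] + B[1][1] = 2 + 8 = 10, A[2][2] + B[2][1] = 3 + 10 = 13) = 5 (attained at k = 0)
  C[2][2] = min over k of (A[2][0] + B[0][2] = -4 + 3 = -1, A[2][1] + B[1][2] = 2 + -4 = -2, A[2][2] + B[2][2] = 3 + 9 = 12) = -2 (attained at k = 1)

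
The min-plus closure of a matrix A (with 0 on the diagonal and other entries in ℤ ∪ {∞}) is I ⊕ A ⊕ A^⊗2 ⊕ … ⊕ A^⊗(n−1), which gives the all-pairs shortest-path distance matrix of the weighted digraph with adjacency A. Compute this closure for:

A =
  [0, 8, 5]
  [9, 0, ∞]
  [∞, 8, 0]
Closure =
  [0, 8, 5]
  [9, 0, 14]
  [17, 8, 0]

This is the Floyd-Warshall all-pairs shortest-path computation. For each intermediate vertex k = 0, 1, …, 2, update dist[i][j] ← min(dist[i][j], dist[i][k] + dist[k][j]). The final matrix gives, for each (i, j), the minimum total weight of any directed path from i to j (possibly empty when i = j).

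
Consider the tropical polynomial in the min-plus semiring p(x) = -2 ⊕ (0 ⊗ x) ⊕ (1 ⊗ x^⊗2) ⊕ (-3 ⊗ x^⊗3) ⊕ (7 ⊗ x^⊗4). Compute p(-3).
p(-3) = -12

A tropical monomial a ⊗ x^⊗i evaluates to a + i · x. Evaluating each term at x = -3:
  Term 0 contributes -2 + 0 · -3 = -2
  Term 1 contributes 0 + 1 · -3 = -3
  Term 2 contributes 1 + 2 · -3 = -5
  Term 3 contributes -3 + 3 · -3 = -12
  Term 4 contributes 7 + 4 · -3 = -5
p(-3) = ⊕ of these = min[-2, -3, -5, -12, -5] = -12.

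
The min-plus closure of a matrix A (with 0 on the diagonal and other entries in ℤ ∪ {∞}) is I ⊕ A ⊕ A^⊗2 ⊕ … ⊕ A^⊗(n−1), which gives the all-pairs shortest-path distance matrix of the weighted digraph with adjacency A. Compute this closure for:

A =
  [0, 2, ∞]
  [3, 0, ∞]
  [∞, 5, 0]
Closure =
  [0, 2, ∞]
  [3, 0, ∞]
  [8, 5, 0]

This is the Floyd-Warshall all-pairs shortest-path computation. For each intermediate vertex k = 0, 1, …, 2, update dist[i][j] ← min(dist[i][j], dist[i][k] + dist[k][j]). The final matrix gives, for each (i, j), the minimum total weight of any directed path from i to j (possibly empty when i = j).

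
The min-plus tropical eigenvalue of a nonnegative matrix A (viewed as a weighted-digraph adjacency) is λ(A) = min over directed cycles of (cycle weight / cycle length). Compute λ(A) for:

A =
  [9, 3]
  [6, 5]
λ(A) = 9/2

Enumerate directed cycles and compute their means (weight / length). Sample:
  cycle 0 → 0: weight = 9, length = 1, mean = 9/1 ≈ 9.000
  cycle 1 → 1: weight = 5, length = 1, mean = 5/1 ≈ 5.000
  cycle 0 → 1 → 0: weight = 9, length = 2, mean = 9/2 ≈ 4.500
  cycle 1 → 0 → 1: weight = 9, length = 2, mean = 9/2 ≈ 4.500
Minimum mean = 4.500, attained e.g. along the cycle 0 → 1 → 0 with weight 9 and length 2. So λ(A) = 9/2 = 9/2.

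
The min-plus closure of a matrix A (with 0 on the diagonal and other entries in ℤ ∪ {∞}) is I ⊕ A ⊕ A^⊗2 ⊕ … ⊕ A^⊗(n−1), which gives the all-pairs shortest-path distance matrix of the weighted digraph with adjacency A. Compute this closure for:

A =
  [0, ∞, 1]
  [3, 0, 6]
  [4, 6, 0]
Closure =
  [0, 7, 1]
  [3, 0, 4]
  [4, 6, 0]

This is the Floyd-Warshall all-pairs shortest-path computation. For each intermediate vertex k = 0, 1, …, 2, update dist[i][j] ← min(dist[i][j], dist[i][k] + dist[k][j]). The final matrix gives, for each (i, j), the minimum total weight of any directed path from i to j (possibly empty when i = j).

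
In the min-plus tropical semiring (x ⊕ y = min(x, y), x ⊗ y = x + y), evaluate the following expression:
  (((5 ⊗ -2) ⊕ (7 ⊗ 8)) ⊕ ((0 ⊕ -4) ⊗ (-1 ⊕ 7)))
(((5 ⊗ -2) ⊕ (7 ⊗ 8)) ⊕ ((0 ⊕ -4) ⊗ (-1 ⊕ 7))) = -5

Expand innermost to outermost. Recall ⊕ takes the minimum of its arguments and ⊗ takes their sum. Working out the expression (((5 ⊗ -2) ⊕ (7 ⊗ 8)) ⊕ ((0 ⊕ -4) ⊗ (-1 ⊕ 7))) gives -5.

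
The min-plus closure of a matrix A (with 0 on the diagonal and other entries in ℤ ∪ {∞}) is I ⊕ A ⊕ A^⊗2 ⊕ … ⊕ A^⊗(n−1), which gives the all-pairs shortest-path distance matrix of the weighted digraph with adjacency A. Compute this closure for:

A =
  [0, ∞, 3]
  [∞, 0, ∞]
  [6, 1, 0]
Closure =
  [0, 4, 3]
  [∞, 0, ∞]
  [6, 1, 0]

This is the Floyd-Warshall all-pairs shortest-path computation. For each intermediate vertex k = 0, 1, …, 2, update dist[i][j] ← min(dist[i][j], dist[i][k] + dist[k][j]). The final matrix gives, for each (i, j), the minimum total weight of any directed path from i to j (possibly empty when i = j).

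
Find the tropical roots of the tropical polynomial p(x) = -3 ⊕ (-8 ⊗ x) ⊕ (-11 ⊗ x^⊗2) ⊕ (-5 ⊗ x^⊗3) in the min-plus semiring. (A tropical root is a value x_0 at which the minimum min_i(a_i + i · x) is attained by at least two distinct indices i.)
Roots: {-6, 3, 5}

Each tropical root is a break point of the lower envelope of the lines y = a_i + i · x (there are 4 lines, with slopes 0, 1, ..., 3). Only the lines that attain the minimum somewhere contribute to roots; other lines are dominated. Here the surviving (envelope) indices are i = 3, i = 2, i = 1, i = 0.
Intersections between consecutive envelope lines give the roots: for adjacent envelope indices i < j the intersection is x = (a_i − a_j) / (j − i). Reading off the sorted break points: {-6, 3, 5}.
Verification: at each break x_0, at least two indices attain the minimum of min_i(a_i + i · x_0).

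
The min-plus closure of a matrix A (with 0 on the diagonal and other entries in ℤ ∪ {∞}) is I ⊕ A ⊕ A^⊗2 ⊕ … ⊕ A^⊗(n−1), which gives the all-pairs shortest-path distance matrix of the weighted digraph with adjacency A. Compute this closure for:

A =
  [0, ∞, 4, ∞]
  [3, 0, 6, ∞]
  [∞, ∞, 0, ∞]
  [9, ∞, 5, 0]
Closure =
  [0, ∞, 4, ∞]
  [3, 0, 6, ∞]
  [∞, ∞, 0, ∞]
  [9, ∞, 5, 0]

This is the Floyd-Warshall all-pairs shortest-path computation. For each intermediate vertex k = 0, 1, …, 3, update dist[i][j] ← min(dist[i][j], dist[i][k] + dist[k][j]). The final matrix gives, for each (i, j), the minimum total weight of any directed path from i to j (possibly empty when i = j).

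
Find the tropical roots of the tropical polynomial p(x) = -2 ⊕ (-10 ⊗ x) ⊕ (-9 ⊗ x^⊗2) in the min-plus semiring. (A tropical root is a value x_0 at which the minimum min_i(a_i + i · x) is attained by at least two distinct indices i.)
Roots: {-1, 8}

Each tropical root is a break point of the lower envelope of the lines y = a_i + i · x (there are 3 lines, with slopes 0, 1, ..., 2). Only the lines that attain the minimum somewhere contribute to roots; other lines are dominated. Here the surviving (envelope) indices are i = 2, i = 1, i = 0.
Intersections between consecutive envelope lines give the roots: for adjacent envelope indices i < j the intersection is x = (a_i − a_j) / (j − i). Reading off the sorted break points: {-1, 8}.
Verification: at each break x_0, at least two indices attain the minimum of min_i(a_i + i · x_0).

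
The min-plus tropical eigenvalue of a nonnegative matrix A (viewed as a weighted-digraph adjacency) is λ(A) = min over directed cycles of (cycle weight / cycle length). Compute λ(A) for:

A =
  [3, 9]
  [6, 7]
λ(A) = 3

Enumerate directed cycles and compute their means (weight / length). Sample:
  cycle 0 → 0: weight = 3, length = 1, mean = 3/1 ≈ 3.000
  cycle 1 → 1: weight = 7, length = 1, mean = 7/1 ≈ 7.000
  cycle 0 → 1 → 0: weight = 15, length = 2, mean = 15/2 ≈ 7.500
  cycle 1 → 0 → 1: weight = 15, length = 2, mean = 15/2 ≈ 7.500
Minimum mean = 3.000, attained e.g. along the cycle 0 → 0 with weight 3 and length 1. So λ(A) = 3/1 = 3.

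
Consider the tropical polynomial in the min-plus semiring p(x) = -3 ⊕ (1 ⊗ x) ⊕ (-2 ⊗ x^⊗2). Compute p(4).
p(4) = -3

A tropical monomial a ⊗ x^⊗i evaluates to a + i · x. Evaluating each term at x = 4:
  Term 0 contributes -3 + 0 · 4 = -3
  Term 1 contributes 1 + 1 · 4 = 5
  Term 2 contributes -2 + 2 · 4 = 6
p(4) = ⊕ of these = min[-3, 5, 6] = -3.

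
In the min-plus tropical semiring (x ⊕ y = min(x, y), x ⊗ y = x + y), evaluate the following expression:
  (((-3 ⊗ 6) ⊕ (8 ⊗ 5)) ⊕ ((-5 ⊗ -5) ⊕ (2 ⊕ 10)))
(((-3 ⊗ 6) ⊕ (8 ⊗ 5)) ⊕ ((-5 ⊗ -5) ⊕ (2 ⊕ 10))) = -10

Expand innermost to outermost. Recall ⊕ takes the minimum of its arguments and ⊗ takes their sum. Working out the expression (((-3 ⊗ 6) ⊕ (8 ⊗ 5)) ⊕ ((-5 ⊗ -5) ⊕ (2 ⊕ 10))) gives -10.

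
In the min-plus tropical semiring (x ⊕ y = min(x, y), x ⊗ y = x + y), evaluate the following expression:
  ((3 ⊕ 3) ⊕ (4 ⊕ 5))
((3 ⊕ 3) ⊕ (4 ⊕ 5)) = 3

Expand innermost to outermost. Recall ⊕ takes the minimum of its arguments and ⊗ takes their sum. Working out the expression ((3 ⊕ 3) ⊕ (4 ⊕ 5)) gives 3.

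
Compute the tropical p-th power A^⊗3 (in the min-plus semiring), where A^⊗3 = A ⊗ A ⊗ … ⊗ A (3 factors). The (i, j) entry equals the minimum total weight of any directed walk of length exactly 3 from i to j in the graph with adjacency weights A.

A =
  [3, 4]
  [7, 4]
A^⊗3 =
  [9, 10]
  [13, 12]

Each entry (A^⊗3)_ij equals the minimum over all length-3 walks i = v_0 → v_1 → … → v_3 = j of Σ_t A[v_t][v_{t+1}]. For example, for (i, j) = (0, 1) we minimise over 4 possible intermediate vertex sequences; the minimum is 10, attained along the walk 0 → 0 → 0 → 1.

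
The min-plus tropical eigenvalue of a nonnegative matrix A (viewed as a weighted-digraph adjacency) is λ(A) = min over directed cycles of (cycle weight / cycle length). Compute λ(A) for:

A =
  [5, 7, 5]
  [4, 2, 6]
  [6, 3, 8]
λ(A) = 2

Enumerate directed cycles and compute their means (weight / length). Sample:
  cycle 0 → 0: weight = 5, length = 1, mean = 5/1 ≈ 5.000
  cycle 1 → 1: weight = 2, length = 1, mean = 2/1 ≈ 2.000
  cycle 2 → 2: weight = 8, length = 1, mean = 8/1 ≈ 8.000
  cycle 0 → 1 → 0: weight = 11, length = 2, mean = 11/2 ≈ 5.500
  cycle 0 → 2 → 0: weight = 11, length = 2, mean = 11/2 ≈ 5.500
  cycle 1 → 0 → 1: weight = 11, length = 2, mean = 11/2 ≈ 5.500
Minimum mean = 2.000, attained e.g. along the cycle 1 → 1 with weight 2 and length 1. So λ(A) = 2/1 = 2.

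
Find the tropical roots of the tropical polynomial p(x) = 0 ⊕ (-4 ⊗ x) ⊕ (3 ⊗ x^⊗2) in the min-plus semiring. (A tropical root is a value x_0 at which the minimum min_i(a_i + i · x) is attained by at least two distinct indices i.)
Roots: {-7, 4}

Each tropical root is a break point of the lower envelope of the lines y = a_i + i · x (there are 3 lines, with slopes 0, 1, ..., 2). Only the lines that attain the minimum somewhere contribute to roots; other lines are dominated. Here the surviving (envelope) indices are i = 2, i = 1, i = 0.
Intersections between consecutive envelope lines give the roots: for adjacent envelope indices i < j the intersection is x = (a_i − a_j) / (j − i). Reading off the sorted break points: {-7, 4}.
Verification: at each break x_0, at least two indices attain the minimum of min_i(a_i + i · x_0).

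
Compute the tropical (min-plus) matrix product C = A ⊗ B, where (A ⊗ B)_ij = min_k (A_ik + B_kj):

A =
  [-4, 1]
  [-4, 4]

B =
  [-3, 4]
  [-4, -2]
A ⊗ B =
  [-7, -1]
  [-7, 0]

Apply the min-plus product entry-by-entry:
  C[0][0] = min over k of (A[0][0] + B[0][0] = -4 + -3 = -7, A[0][1] + B[1][0] = 1 + -4 = -3) = -7 (attained at k = 0)
  C[0][1] = min over k of (A[0][0] + B[0][1] = -4 + 4 = 0, A[0][1] + B[1][1] = 1 + -2 = -1) = -1 (attained at k = 1)
  C[1][0] = min over k of (A[1][0] + B[0][0] = -4 + -3 = -7, A[1][1] + B[1][0] = 4 + -4 = 0) = -7 (attained at k = 0)
  C[1][1] = min over k of (A[1][0] + B[0][1] = -4 + 4 = 0, A[1][1] + B[1][1] = 4 + -2 = 2) = 0 (attained at k = 0)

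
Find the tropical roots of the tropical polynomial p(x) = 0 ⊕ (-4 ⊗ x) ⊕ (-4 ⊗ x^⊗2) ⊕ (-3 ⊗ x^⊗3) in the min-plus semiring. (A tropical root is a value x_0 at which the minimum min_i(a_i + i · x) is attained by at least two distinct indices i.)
Roots: {-1, 0, 4}

Each tropical root is a break point of the lower envelope of the lines y = a_i + i · x (there are 4 lines, with slopes 0, 1, ..., 3). Only the lines that attain the minimum somewhere contribute to roots; other lines are dominated. Here the surviving (envelope) indices are i = 3, i = 2, i = 1, i = 0.
Intersections between consecutive envelope lines give the roots: for adjacent envelope indices i < j the intersection is x = (a_i − a_j) / (j − i). Reading off the sorted break points: {-1, 0, 4}.
Verification: at each break x_0, at least two indices attain the minimum of min_i(a_i + i · x_0).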